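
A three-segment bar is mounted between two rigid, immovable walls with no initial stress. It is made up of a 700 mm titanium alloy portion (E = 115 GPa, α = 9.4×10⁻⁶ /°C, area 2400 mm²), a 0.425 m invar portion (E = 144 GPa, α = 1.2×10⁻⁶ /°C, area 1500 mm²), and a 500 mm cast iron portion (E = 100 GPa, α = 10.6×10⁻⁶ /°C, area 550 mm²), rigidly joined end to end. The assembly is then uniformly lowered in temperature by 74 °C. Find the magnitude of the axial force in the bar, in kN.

P ≈ 67.4 kN (tensile)

If the supports were absent, the total length change would be Σ αᵢΔT Lᵢ = 9.4×10⁻⁶×74×700 + 1.2×10⁻⁶×74×425 + 10.6×10⁻⁶×74×500 = 0.9169 mm.
Since the ends are fixed, an axial force P builds up, equal in every segment, with P · Σ Lᵢ/(AᵢEᵢ) = δ_free.
Σ Lᵢ/(AᵢEᵢ) = 700/(2400×115×10³) + 425/(1500×144×10³) + 500/(550×100×10³) = 1.359×10⁻⁵ mm/N.
P = 0.9169 / 1.359×10⁻⁵ = 67440 N = 67.44 kN, tensile.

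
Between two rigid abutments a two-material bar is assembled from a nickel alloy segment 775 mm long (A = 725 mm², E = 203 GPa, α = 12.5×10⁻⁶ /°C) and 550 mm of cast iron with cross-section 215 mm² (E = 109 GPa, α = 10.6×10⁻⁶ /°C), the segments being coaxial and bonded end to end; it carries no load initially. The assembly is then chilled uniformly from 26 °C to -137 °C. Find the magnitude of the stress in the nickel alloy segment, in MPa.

Free thermal contraction of the whole bar: Σ αᵢΔT Lᵢ = 12.5×10⁻⁶×163×775 + 10.6×10⁻⁶×163×550 = 2.529 mm.
Since the ends are fixed, an axial force P builds up, equal in every segment, with P · Σ Lᵢ/(AᵢEᵢ) = δ_free.
The series flexibility is Σ Lᵢ/(AᵢEᵢ) = 775/(725×203×10³) + 550/(215×109×10³) = 2.874×10⁻⁵ mm/N.
So P = 2.529 / 2.874×10⁻⁵ = 88.02 kN, tensile.
σ_{nickel alloy} = P / A = 88020 / 725 = 121.4 MPa.

σ ≈ 121 MPa (tensile)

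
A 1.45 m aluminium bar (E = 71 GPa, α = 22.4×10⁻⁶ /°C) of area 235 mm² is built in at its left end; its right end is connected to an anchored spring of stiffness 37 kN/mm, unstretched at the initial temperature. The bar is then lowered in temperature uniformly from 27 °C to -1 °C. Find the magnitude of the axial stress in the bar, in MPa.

If the spring were absent the bar would shorten by αΔT L = 22.4×10⁻⁶ × 28 × 1450 = 0.9094 mm.
Let P be the tensile force in the spring. The bar extends elastically by PL/(AE) and the spring stretches by P/k; together these equal δ_free.
P [ L/(AE) + 1/k ] = δ_free → P [ 1450/(235×71×10³) + 1/(37×10³) ] = 0.9094.
P = 0.9094 / 0.0001139 = 7982 N.
σ = P/A = 7982/235 = 33.97 MPa.

σ ≈ 34 MPa (tensile)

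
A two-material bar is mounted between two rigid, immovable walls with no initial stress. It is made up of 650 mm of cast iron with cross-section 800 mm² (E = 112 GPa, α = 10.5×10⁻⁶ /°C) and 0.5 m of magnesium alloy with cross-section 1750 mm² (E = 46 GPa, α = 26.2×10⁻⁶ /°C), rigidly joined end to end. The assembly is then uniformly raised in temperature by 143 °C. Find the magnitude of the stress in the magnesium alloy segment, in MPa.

σ ≈ 121 MPa (compressive)

If the supports were absent, the total length change would be Σ αᵢΔT Lᵢ = 10.5×10⁻⁶×143×650 + 26.2×10⁻⁶×143×500 = 2.849 mm.
The walls prevent any net length change, so an axial force P (same in every segment) develops. Compatibility: P · Σ Lᵢ/(AᵢEᵢ) = δ_free.
The series flexibility is Σ Lᵢ/(AᵢEᵢ) = 650/(800×112×10³) + 500/(1750×46×10³) = 1.347×10⁻⁵ mm/N.
So P = 2.849 / 1.347×10⁻⁵ = 211.6 kN, compressive.
σ_{magnesium alloy} = P / A = 211600 / 1750 = 120.9 MPa.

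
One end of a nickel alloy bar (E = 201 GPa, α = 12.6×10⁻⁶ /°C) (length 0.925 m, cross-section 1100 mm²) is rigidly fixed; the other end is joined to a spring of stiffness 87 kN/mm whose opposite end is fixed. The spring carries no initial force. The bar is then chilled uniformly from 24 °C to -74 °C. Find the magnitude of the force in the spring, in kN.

P ≈ 72.9 kN

Free thermal contraction: δ_free = αΔT L = 12.6×10⁻⁶ × 98 × 925 = 1.142 mm.
Let P be the tensile force in the spring. The bar extends elastically by PL/(AE) and the spring stretches by P/k; together these equal δ_free.
P [ L/(AE) + 1/k ] = δ_free → P [ 925/(1100×201×10³) + 1/(87×10³) ] = 1.142.
P = 1.142 / 1.568×10⁻⁵ = 72850 N.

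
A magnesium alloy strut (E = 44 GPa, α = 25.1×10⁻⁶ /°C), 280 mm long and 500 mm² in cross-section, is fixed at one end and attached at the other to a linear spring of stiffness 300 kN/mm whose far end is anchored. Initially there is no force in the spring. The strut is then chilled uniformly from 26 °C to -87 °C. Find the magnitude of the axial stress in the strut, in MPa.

σ ≈ 98.9 MPa (tensile)

If the spring were absent the strut would shorten by αΔT L = 25.1×10⁻⁶ × 113 × 280 = 0.7942 mm.
Let P be the tensile force in the spring. The strut extends elastically by PL/(AE) and the spring stretches by P/k; together these equal δ_free.
P [ L/(AE) + 1/k ] = δ_free → P [ 280/(500×44×10³) + 1/(300×10³) ] = 0.7942.
P = 0.7942 / 1.606×10⁻⁵ = 49450 N.
σ = P/A = 49450/500 = 98.9 MPa.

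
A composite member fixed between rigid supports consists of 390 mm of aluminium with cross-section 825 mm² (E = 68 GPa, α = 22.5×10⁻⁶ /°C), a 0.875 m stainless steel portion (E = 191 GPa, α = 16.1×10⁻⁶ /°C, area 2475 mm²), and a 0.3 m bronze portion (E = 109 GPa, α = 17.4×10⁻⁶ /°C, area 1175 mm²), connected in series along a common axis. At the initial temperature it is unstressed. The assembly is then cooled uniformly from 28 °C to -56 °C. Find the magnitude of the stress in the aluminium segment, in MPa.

Free thermal contraction of the whole bar: Σ αᵢΔT Lᵢ = 22.5×10⁻⁶×84×390 + 16.1×10⁻⁶×84×875 + 17.4×10⁻⁶×84×300 = 2.359 mm.
The rigid supports impose zero overall length change; the single axial force P common to all segments must satisfy P Σ Lᵢ/(AᵢEᵢ) = δ_free.
The series flexibility is Σ Lᵢ/(AᵢEᵢ) = 390/(825×68×10³) + 875/(2475×191×10³) + 300/(1175×109×10³) = 1.115×10⁻⁵ mm/N.
So P = 2.359 / 1.115×10⁻⁵ = 211.7 kN, tensile.
σ_{aluminium} = P / A = 211700 / 825 = 256.6 MPa.

σ ≈ 257 MPa (tensile)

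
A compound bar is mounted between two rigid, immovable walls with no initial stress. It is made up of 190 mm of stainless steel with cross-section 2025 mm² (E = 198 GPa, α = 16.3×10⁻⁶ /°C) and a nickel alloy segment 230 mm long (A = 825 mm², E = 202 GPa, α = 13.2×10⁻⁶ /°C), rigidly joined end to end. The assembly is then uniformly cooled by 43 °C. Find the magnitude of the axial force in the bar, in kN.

With the walls removed the bar would change length by δ_free = Σ αᵢΔT Lᵢ = 16.3×10⁻⁶×43×190 + 13.2×10⁻⁶×43×230 = 0.2637 mm.
The walls prevent any net length change, so an axial force P (same in every segment) develops. Compatibility: P · Σ Lᵢ/(AᵢEᵢ) = δ_free.
The series flexibility is Σ Lᵢ/(AᵢEᵢ) = 190/(2025×198×10³) + 230/(825×202×10³) = 1.854×10⁻⁶ mm/N.
So P = 0.2637 / 1.854×10⁻⁶ = 142.2 kN, tensile.

P ≈ 142 kN (tensile)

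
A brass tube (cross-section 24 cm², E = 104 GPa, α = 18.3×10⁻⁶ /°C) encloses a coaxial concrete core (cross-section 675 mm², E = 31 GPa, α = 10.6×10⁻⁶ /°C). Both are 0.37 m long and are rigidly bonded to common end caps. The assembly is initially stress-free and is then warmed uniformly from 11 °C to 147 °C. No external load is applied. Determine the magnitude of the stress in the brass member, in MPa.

σ ≈ 8.42 MPa (compressive)

Equilibrium of a rigid end plate with no external load gives equal and opposite internal forces ±P in the two members. Since α_{brass} > α_{concrete}, heating drives the brass into compression and the concrete into tension.
Compatibility of the two members (thermal + elastic change equal): (α₁ − α₂)ΔT = P·[1/(A₁E₁) + 1/(A₂E₂)].
|α₁ − α₂|·ΔT = 7.7×10⁻⁶ × 136 = 0.001047.
1/(A₁E₁) + 1/(A₂E₂) = 1/(2400×104×10³) + 1/(675×31×10³) = 5.18×10⁻⁸ N⁻¹.
So P = 0.001047 / 5.18×10⁻⁸ = 20.22 kN.
σ_{brass} = P/A₁ = 20220/2400 = 8.424 MPa, compressive.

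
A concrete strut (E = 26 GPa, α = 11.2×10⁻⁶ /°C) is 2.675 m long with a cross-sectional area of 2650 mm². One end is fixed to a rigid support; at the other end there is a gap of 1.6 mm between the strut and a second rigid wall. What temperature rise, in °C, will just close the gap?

Contact occurs when the free expansion equals the gap: αΔT L = 1.6 mm.
So ΔT = g/(αL) = 1.6/(11.2×10⁻⁶ × 2675) = 53.4 °C.

ΔT ≈ 53.4 °C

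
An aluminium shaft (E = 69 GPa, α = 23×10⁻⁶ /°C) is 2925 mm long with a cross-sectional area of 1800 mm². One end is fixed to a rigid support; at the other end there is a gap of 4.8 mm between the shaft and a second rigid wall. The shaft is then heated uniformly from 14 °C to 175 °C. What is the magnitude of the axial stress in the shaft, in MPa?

σ ≈ 142 MPa (compressive)

Free thermal elongation = αΔT L = 23×10⁻⁶ × 161 × 2925 = 10.83 mm.
After closing the 4.8 mm clearance, 10.83 − 4.8 = 6.031 mm of expansion remains to be suppressed by the wall.
Compatibility: PL/(AE) = 6.031 mm, so σ = P/A = E × (6.031/2925) = 142.3 MPa.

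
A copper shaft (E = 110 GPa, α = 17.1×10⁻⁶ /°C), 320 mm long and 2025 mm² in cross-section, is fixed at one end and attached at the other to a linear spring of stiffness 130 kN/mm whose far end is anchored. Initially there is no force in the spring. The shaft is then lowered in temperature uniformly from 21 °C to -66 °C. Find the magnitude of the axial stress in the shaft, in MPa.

σ ≈ 25.8 MPa (tensile)

If the spring were absent the shaft would shorten by αΔT L = 17.1×10⁻⁶ × 87 × 320 = 0.4761 mm.
Let P be the tensile force in the spring. The shaft extends elastically by PL/(AE) and the spring stretches by P/k; together these equal δ_free.
P [ L/(AE) + 1/k ] = δ_free → P [ 320/(2025×110×10³) + 1/(130×10³) ] = 0.4761.
P = 0.4761 / 9.129×10⁻⁶ = 52150 N.
σ = P/A = 52150/2025 = 25.75 MPa.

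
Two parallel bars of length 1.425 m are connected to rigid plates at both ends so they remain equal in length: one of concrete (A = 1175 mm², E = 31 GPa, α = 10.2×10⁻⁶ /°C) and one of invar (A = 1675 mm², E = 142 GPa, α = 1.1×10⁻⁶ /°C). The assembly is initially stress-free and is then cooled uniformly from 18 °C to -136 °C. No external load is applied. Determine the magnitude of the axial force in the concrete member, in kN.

P ≈ 44.3 kN (tensile in the concrete)

Equilibrium of a rigid end plate with no external load gives equal and opposite internal forces ±P in the two members. Since α_{concrete} > α_{invar}, cooling drives the concrete into tension and the invar into compression.
Compatibility of the two members (thermal + elastic change equal): (α₁ − α₂)ΔT = P·[1/(A₁E₁) + 1/(A₂E₂)].
|α₁ − α₂|·ΔT = 9.1×10⁻⁶ × 154 = 0.001401.
1/(A₁E₁) + 1/(A₂E₂) = 1/(1175×31×10³) + 1/(1675×142×10³) = 3.166×10⁻⁸ N⁻¹.
So P = 0.001401 / 3.166×10⁻⁸ = 44.27 kN.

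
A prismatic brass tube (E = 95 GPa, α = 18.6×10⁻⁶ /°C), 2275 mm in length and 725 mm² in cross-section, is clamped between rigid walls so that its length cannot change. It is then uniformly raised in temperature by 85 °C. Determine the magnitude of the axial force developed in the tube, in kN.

P ≈ 109 kN (compressive)

The ends cannot move, so σ = EαΔT = 95×10³ × 18.6×10⁻⁶ × 85 = 150.2 MPa.
P = AEαΔT = 725 × 95×10³ × 18.6×10⁻⁶ × 85 = 108.9 kN (compressive).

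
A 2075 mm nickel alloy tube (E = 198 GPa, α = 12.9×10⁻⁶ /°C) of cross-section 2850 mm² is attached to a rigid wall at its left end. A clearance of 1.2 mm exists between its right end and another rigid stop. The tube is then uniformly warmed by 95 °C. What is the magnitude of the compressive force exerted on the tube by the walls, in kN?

If the wall were absent the tube would grow by αΔT L = 12.9×10⁻⁶ × 95 × 2075 = 2.543 mm.
After closing the 1.2 mm clearance, 2.543 − 1.2 = 1.343 mm of expansion remains to be suppressed by the wall.
Compatibility: PL/(AE) = 1.343 mm, so σ = P/A = E × (1.343/2075) = 128.1 MPa.
Force on the wall = σA = 128.1 × 2850 mm² = 365.2 kN.

P ≈ 365 kN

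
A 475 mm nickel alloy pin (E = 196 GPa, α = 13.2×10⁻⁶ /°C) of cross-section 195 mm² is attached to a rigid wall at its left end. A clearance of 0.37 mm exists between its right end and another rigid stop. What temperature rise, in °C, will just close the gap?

The gap closes when αΔT L = 0.37 mm, since the pin is still unstressed at that instant.
ΔT = 0.37 / (13.2×10⁻⁶ × 475) = 59.01 °C.

ΔT ≈ 59 °C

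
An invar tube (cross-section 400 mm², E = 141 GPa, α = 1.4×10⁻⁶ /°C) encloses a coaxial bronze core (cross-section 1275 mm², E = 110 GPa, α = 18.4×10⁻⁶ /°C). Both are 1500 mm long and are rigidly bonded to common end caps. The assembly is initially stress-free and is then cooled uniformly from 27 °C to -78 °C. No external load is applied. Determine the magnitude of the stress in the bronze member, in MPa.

σ ≈ 56.3 MPa (tensile)

Equilibrium of a rigid end plate with no external load gives equal and opposite internal forces ±P in the two members. Since α_{bronze} > α_{invar}, cooling drives the bronze into tension and the invar into compression.
Setting the final lengths equal and cancelling L: (α₁ − α₂)ΔT = P/(A₁E₁) + P/(A₂E₂).
|α₁ − α₂|·ΔT = 17×10⁻⁶ × 105 = 0.001785.
1/(A₁E₁) + 1/(A₂E₂) = 1/(400×141×10³) + 1/(1275×110×10³) = 2.486×10⁻⁸ N⁻¹.
So P = 0.001785 / 2.486×10⁻⁸ = 71.8 kN.
σ_{bronze} = P/A₂ = 71800/1275 = 56.31 MPa, tensile.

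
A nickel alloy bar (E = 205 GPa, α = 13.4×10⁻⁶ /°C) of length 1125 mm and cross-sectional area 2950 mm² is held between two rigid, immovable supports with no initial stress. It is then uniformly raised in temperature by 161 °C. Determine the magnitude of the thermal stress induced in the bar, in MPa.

The supports are rigid, so the total axial strain is zero. The restrained thermal strain is ε = αΔT = 13.4×10⁻⁶ × 161 = 2157.4×10⁻⁶.
Hence σ = E·αΔT = 205×10³ × 2157.4×10⁻⁶ = 442.3 MPa, compressive.

σ ≈ 442 MPa (compressive)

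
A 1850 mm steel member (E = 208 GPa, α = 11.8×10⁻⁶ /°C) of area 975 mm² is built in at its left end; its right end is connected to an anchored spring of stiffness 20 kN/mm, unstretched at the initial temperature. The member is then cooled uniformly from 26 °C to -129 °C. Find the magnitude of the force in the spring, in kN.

P ≈ 57.2 kN

Free thermal contraction: δ_free = αΔT L = 11.8×10⁻⁶ × 155 × 1850 = 3.384 mm.
With a force P in the spring, the elastic change of the member is PL/(AE) and that of the spring is P/k; compatibility requires their sum to equal δ_free.
P [ L/(AE) + 1/k ] = δ_free → P [ 1850/(975×208×10³) + 1/(20×10³) ] = 3.384.
P = 3.384 / 5.912×10⁻⁵ = 57230 N.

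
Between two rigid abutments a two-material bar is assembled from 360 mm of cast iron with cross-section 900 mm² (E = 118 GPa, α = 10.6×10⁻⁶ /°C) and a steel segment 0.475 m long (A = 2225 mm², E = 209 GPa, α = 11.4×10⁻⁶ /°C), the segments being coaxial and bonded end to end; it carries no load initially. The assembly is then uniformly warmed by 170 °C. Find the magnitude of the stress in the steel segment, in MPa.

Free thermal expansion of the whole bar: Σ αᵢΔT Lᵢ = 10.6×10⁻⁶×170×360 + 11.4×10⁻⁶×170×475 = 1.569 mm.
The rigid supports impose zero overall length change; the single axial force P common to all segments must satisfy P Σ Lᵢ/(AᵢEᵢ) = δ_free.
Σ Lᵢ/(AᵢEᵢ) = 360/(900×118×10³) + 475/(2225×209×10³) = 4.411×10⁻⁶ mm/N.
So P = 1.569 / 4.411×10⁻⁶ = 355.7 kN, compressive.
σ_{steel} = P / A = 355700 / 2225 = 159.9 MPa.

σ ≈ 160 MPa (compressive)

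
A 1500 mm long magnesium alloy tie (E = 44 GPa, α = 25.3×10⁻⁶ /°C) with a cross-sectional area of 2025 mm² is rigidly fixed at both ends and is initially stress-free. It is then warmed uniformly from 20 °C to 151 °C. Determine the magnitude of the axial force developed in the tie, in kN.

The ends cannot move, so σ = EαΔT = 44×10³ × 25.3×10⁻⁶ × 131 = 145.8 MPa.
Axial force P = σA = 145.8 × 2025 = 295300 N = 295.3 kN, compressive.

P ≈ 295 kN (compressive)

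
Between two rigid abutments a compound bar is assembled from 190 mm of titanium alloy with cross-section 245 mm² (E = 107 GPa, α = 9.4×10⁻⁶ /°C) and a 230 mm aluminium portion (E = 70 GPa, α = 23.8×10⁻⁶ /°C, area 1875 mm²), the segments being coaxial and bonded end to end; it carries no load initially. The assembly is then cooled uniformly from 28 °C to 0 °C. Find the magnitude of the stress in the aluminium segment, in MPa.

σ ≈ 12 MPa (tensile)

Free thermal contraction of the whole bar: Σ αᵢΔT Lᵢ = 9.4×10⁻⁶×28×190 + 23.8×10⁻⁶×28×230 = 0.2033 mm.
The rigid supports impose zero overall length change; the single axial force P common to all segments must satisfy P Σ Lᵢ/(AᵢEᵢ) = δ_free.
Σ Lᵢ/(AᵢEᵢ) = 190/(245×107×10³) + 230/(1875×70×10³) = 9×10⁻⁶ mm/N.
Hence P = δ_free / Σ(L/AE) = 0.2033/9×10⁻⁶ = 22.59 kN (tensile).
σ_{aluminium} = P / A = 22590 / 1875 = 12.05 MPa.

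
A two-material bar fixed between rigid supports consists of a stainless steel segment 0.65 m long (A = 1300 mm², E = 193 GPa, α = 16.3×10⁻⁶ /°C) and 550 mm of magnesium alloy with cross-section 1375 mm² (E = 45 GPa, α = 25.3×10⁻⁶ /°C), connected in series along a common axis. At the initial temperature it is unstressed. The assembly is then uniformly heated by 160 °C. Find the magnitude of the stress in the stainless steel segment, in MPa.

σ ≈ 263 MPa (compressive)

If the supports were absent, the total length change would be Σ αᵢΔT Lᵢ = 16.3×10⁻⁶×160×650 + 25.3×10⁻⁶×160×550 = 3.922 mm.
Since the ends are fixed, an axial force P builds up, equal in every segment, with P · Σ Lᵢ/(AᵢEᵢ) = δ_free.
The series flexibility is Σ Lᵢ/(AᵢEᵢ) = 650/(1300×193×10³) + 550/(1375×45×10³) = 1.148×10⁻⁵ mm/N.
So P = 3.922 / 1.148×10⁻⁵ = 341.6 kN, compressive.
σ_{stainless steel} = P / A = 341600 / 1300 = 262.8 MPa.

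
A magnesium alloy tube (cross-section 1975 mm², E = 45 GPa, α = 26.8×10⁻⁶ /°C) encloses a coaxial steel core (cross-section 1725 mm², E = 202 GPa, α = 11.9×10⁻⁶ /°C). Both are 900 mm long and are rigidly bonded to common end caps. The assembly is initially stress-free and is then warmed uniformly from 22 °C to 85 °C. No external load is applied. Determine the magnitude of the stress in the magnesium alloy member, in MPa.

σ ≈ 33.7 MPa (compressive)

The magnesium alloy has the larger α, so on heating it would change length more than the steel if both were free. The rigid plates force a common final length, so the magnesium alloy is put into compression and the steel into tension, with equal and opposite forces P (no external load).
Compatibility of the two members (thermal + elastic change equal): (α₁ − α₂)ΔT = P·[1/(A₁E₁) + 1/(A₂E₂)].
|α₁ − α₂|·ΔT = 14.9×10⁻⁶ × 63 = 0.0009387.
1/(A₁E₁) + 1/(A₂E₂) = 1/(1975×45×10³) + 1/(1725×202×10³) = 1.412×10⁻⁸ N⁻¹.
So P = 0.0009387 / 1.412×10⁻⁸ = 66.47 kN.
σ_{magnesium alloy} = P/A₁ = 66470/1975 = 33.66 MPa, compressive.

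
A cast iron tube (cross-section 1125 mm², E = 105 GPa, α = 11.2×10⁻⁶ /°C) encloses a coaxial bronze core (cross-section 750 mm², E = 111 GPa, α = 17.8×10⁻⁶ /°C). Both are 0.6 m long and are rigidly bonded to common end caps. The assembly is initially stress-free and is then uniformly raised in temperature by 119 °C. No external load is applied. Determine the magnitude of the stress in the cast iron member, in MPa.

The bronze has the larger α, so on heating it would change length more than the cast iron if both were free. The rigid plates force a common final length, so the bronze is put into compression and the cast iron into tension, with equal and opposite forces P (no external load).
Setting the final lengths equal and cancelling L: (α₁ − α₂)ΔT = P/(A₁E₁) + P/(A₂E₂).
|α₁ − α₂|·ΔT = 6.6×10⁻⁶ × 119 = 0.0007854.
1/(A₁E₁) + 1/(A₂E₂) = 1/(1125×105×10³) + 1/(750×111×10³) = 2.048×10⁻⁸ N⁻¹.
P = 0.0007854 / 2.048×10⁻⁸ = 38350 N = 38.35 kN.
σ_{cast iron} = P/A₁ = 38350/1125 = 34.09 MPa, tensile.

σ ≈ 34.1 MPa (tensile)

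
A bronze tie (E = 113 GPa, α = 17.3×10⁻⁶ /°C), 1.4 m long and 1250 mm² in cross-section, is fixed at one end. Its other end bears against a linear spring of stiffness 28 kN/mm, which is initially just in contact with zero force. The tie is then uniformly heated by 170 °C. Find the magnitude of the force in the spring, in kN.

The unrestrained thermal change is αΔT L = 17.3×10⁻⁶ × 170 × 1400 = 4.117 mm.
Let P be the compressive force at the spring. The tie shortens elastically by PL/(AE) and the spring compresses by P/k; together these equal δ_free.
So P = δ_free / [L/(AE) + 1/k] = 4.117 / [ 1400/(1250×113×10³) + 1/(28×10³) ].
P = 4.117 / 4.563×10⁻⁵ = 90240 N.

P ≈ 90.2 kN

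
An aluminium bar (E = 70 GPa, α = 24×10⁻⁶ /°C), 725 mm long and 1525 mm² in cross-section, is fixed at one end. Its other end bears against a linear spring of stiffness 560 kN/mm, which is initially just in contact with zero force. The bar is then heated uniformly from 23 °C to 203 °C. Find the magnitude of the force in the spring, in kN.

If the spring were absent the bar would lengthen by αΔT L = 24×10⁻⁶ × 180 × 725 = 3.132 mm.
Let P be the compressive force at the spring. The bar shortens elastically by PL/(AE) and the spring compresses by P/k; together these equal δ_free.
So P = δ_free / [L/(AE) + 1/k] = 3.132 / [ 725/(1525×70×10³) + 1/(560×10³) ].
P = 3.132 / 8.577×10⁻⁶ = 365200 N.

P ≈ 365 kN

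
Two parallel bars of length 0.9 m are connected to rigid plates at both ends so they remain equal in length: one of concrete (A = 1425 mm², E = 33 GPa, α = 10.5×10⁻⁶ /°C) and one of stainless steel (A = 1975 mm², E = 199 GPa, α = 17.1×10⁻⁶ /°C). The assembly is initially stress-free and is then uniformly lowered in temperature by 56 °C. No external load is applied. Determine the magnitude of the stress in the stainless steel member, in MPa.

Both members must finish at the same length. With the larger α, the stainless steel tends to over-contract; the plates restrain it, putting the stainless steel in tension and the concrete in compression. With no external load the two internal forces are equal and opposite, magnitude P.
Setting the final lengths equal and cancelling L: (α₁ − α₂)ΔT = P/(A₁E₁) + P/(A₂E₂).
|α₁ − α₂|·ΔT = 6.6×10⁻⁶ × 56 = 0.0003696.
1/(A₁E₁) + 1/(A₂E₂) = 1/(1425×33×10³) + 1/(1975×199×10³) = 2.381×10⁻⁸ N⁻¹.
So P = 0.0003696 / 2.381×10⁻⁸ = 15.52 kN.
σ_{stainless steel} = P/A₂ = 15520/1975 = 7.86 MPa, tensile.

σ ≈ 7.86 MPa (tensile)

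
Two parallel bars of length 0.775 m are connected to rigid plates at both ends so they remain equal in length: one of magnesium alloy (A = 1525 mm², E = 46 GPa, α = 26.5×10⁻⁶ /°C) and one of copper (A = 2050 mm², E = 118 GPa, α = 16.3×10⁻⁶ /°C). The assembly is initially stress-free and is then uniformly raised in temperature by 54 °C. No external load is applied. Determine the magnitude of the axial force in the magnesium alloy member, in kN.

Equilibrium of a rigid end plate with no external load gives equal and opposite internal forces ±P in the two members. Since α_{magnesium alloy} > α_{copper}, heating drives the magnesium alloy into compression and the copper into tension.
Compatibility of the two members (thermal + elastic change equal): (α₁ − α₂)ΔT = P·[1/(A₁E₁) + 1/(A₂E₂)].
|α₁ − α₂|·ΔT = 10.2×10⁻⁶ × 54 = 0.0005508.
1/(A₁E₁) + 1/(A₂E₂) = 1/(1525×46×10³) + 1/(2050×118×10³) = 1.839×10⁻⁸ N⁻¹.
So P = 0.0005508 / 1.839×10⁻⁸ = 29.95 kN.

P ≈ 30 kN (compressive in the magnesium alloy)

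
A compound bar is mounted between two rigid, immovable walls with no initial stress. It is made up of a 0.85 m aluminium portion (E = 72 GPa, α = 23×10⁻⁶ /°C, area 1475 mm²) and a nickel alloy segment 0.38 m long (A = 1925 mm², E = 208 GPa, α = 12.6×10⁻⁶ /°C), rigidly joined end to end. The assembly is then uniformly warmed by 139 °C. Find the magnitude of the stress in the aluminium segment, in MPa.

σ ≈ 256 MPa (compressive)

Free thermal expansion of the whole bar: Σ αᵢΔT Lᵢ = 23×10⁻⁶×139×850 + 12.6×10⁻⁶×139×380 = 3.383 mm.
The rigid supports impose zero overall length change; the single axial force P common to all segments must satisfy P Σ Lᵢ/(AᵢEᵢ) = δ_free.
The series flexibility is Σ Lᵢ/(AᵢEᵢ) = 850/(1475×72×10³) + 380/(1925×208×10³) = 8.953×10⁻⁶ mm/N.
Hence P = δ_free / Σ(L/AE) = 3.383/8.953×10⁻⁶ = 377.9 kN (compressive).
σ_{aluminium} = P / A = 377900 / 1475 = 256.2 MPa.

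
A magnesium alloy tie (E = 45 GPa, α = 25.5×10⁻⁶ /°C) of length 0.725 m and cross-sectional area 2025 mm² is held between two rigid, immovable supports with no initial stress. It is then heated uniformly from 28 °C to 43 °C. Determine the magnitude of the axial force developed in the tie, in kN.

P ≈ 34.9 kN (compressive)

With zero net strain, σ = E·αΔT = 45 GPa × 25.5×10⁻⁶ × 15 = 17.21 MPa.
Then P = σA = 17.21 × 2025 mm² = 34.86 kN, compressive.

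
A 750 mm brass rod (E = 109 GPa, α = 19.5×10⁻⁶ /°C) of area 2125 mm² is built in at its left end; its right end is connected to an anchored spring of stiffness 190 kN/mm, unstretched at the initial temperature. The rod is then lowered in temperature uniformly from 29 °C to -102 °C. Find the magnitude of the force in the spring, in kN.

P ≈ 225 kN

If the spring were absent the rod would shorten by αΔT L = 19.5×10⁻⁶ × 131 × 750 = 1.916 mm.
Let P be the tensile force in the spring. The rod extends elastically by PL/(AE) and the spring stretches by P/k; together these equal δ_free.
So P = δ_free / [L/(AE) + 1/k] = 1.916 / [ 750/(2125×109×10³) + 1/(190×10³) ].
P = 1.916 / 8.501×10⁻⁶ = 225400 N.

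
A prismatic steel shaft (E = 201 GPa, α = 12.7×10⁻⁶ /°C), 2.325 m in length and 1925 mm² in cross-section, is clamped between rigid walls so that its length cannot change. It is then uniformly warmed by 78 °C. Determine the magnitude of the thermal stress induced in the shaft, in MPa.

The supports are rigid, so the total axial strain is zero. The restrained thermal strain is ε = αΔT = 12.7×10⁻⁶ × 78 = 990.6×10⁻⁶.
Hence σ = E·αΔT = 201×10³ × 990.6×10⁻⁶ = 199.1 MPa, compressive.

σ ≈ 199 MPa (compressive)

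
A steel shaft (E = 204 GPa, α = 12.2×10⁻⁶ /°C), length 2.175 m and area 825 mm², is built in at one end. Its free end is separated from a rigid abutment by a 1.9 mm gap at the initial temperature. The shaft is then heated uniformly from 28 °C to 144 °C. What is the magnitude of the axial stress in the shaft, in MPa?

If the wall were absent the shaft would grow by αΔT L = 12.2×10⁻⁶ × 116 × 2175 = 3.078 mm.
This exceeds the 1.9 mm gap, so the wall pushes back. The portion of expansion that must be recovered elastically is δ_free − gap = 3.078 − 1.9 = 1.178 mm.
Compatibility: PL/(AE) = 1.178 mm, so σ = P/A = E × (1.178/2175) = 110.5 MPa.

σ ≈ 110 MPa (compressive)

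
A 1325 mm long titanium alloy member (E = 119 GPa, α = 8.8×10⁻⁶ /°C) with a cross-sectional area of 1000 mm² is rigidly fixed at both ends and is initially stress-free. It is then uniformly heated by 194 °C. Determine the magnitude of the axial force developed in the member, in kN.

Full restraint means ε = 0, so the stress is σ = EαΔT = 119×10³ × 8.8×10⁻⁶ × 194 = 203.2 MPa.
P = AEαΔT = 1000 × 119×10³ × 8.8×10⁻⁶ × 194 = 203.2 kN (compressive).

P ≈ 203 kN (compressive)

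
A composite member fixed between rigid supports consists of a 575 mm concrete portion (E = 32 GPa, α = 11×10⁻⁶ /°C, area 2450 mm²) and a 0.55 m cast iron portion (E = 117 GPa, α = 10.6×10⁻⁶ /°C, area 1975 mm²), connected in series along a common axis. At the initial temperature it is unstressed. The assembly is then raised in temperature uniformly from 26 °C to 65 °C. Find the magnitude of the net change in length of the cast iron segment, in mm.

|ΔL| ≈ 0.111 mm

With the walls removed the bar would change length by δ_free = Σ αᵢΔT Lᵢ = 11×10⁻⁶×39×575 + 10.6×10⁻⁶×39×550 = 0.474 mm.
The walls prevent any net length change, so an axial force P (same in every segment) develops. Compatibility: P · Σ Lᵢ/(AᵢEᵢ) = δ_free.
The series flexibility is Σ Lᵢ/(AᵢEᵢ) = 575/(2450×32×10³) + 550/(1975×117×10³) = 9.714×10⁻⁶ mm/N.
So P = 0.474 / 9.714×10⁻⁶ = 48.8 kN, compressive.
For the cast iron segment, free thermal change = 10.6×10⁻⁶×39×550 = 0.2274 mm and elastic change from P = 48800×550/(1975×117×10³) = 0.1161 mm; these oppose, so the net change is 0.111 mm (segment lengthens).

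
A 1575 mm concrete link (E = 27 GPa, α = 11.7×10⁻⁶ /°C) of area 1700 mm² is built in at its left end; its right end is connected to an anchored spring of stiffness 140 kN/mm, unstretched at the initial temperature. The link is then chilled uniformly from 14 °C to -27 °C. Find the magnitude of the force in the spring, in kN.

P ≈ 18.2 kN

Free thermal contraction: δ_free = αΔT L = 11.7×10⁻⁶ × 41 × 1575 = 0.7555 mm.
Let P be the tensile force in the spring. The link extends elastically by PL/(AE) and the spring stretches by P/k; together these equal δ_free.
P [ L/(AE) + 1/k ] = δ_free → P [ 1575/(1700×27×10³) + 1/(140×10³) ] = 0.7555.
P = 0.7555 / 4.146×10⁻⁵ = 18220 N.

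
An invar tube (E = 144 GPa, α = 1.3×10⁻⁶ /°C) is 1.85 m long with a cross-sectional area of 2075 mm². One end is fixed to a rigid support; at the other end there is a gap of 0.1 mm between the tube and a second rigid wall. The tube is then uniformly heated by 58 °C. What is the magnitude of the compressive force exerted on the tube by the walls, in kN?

Unrestrained expansion: δ_free = αΔT L = 1.3×10⁻⁶ × 58 × 1850 = 0.1395 mm.
After closing the 0.1 mm clearance, 0.1395 − 0.1 = 0.03949 mm of expansion remains to be suppressed by the wall.
Compatibility: PL/(AE) = 0.03949 mm, so σ = P/A = E × (0.03949/1850) = 3.074 MPa.
Force on the wall = σA = 3.074 × 2075 mm² = 6.378 kN.

P ≈ 6.38 kN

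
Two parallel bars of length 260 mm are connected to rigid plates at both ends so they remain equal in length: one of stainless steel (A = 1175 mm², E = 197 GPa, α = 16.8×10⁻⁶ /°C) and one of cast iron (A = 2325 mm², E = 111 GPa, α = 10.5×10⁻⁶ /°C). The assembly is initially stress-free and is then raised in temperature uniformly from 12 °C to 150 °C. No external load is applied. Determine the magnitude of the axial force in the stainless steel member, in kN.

P ≈ 106 kN (compressive in the stainless steel)

Both members must finish at the same length. With the larger α, the stainless steel tends to over-expand; the plates restrain it, putting the stainless steel in compression and the cast iron in tension. With no external load the two internal forces are equal and opposite, magnitude P.
Compatibility of the two members (thermal + elastic change equal): (α₁ − α₂)ΔT = P·[1/(A₁E₁) + 1/(A₂E₂)].
|α₁ − α₂|·ΔT = 6.3×10⁻⁶ × 138 = 0.0008694.
1/(A₁E₁) + 1/(A₂E₂) = 1/(1175×197×10³) + 1/(2325×111×10³) = 8.195×10⁻⁹ N⁻¹.
P = 0.0008694 / 8.195×10⁻⁹ = 106100 N = 106.1 kN.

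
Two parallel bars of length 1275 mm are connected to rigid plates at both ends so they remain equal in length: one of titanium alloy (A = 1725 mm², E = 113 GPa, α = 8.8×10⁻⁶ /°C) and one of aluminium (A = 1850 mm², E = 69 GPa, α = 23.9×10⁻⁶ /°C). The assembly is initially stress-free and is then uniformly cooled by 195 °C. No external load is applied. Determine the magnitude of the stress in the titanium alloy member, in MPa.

Equilibrium of a rigid end plate with no external load gives equal and opposite internal forces ±P in the two members. Since α_{aluminium} > α_{titanium alloy}, cooling drives the aluminium into tension and the titanium alloy into compression.
Equating the net (thermal + elastic) strains gives |α₁ − α₂|·ΔT = P·[1/(A₁E₁) + 1/(A₂E₂)].
|α₁ − α₂|·ΔT = 15.1×10⁻⁶ × 195 = 0.002944.
1/(A₁E₁) + 1/(A₂E₂) = 1/(1725×113×10³) + 1/(1850×69×10³) = 1.296×10⁻⁸ N⁻¹.
P = 0.002944 / 1.296×10⁻⁸ = 227100 N = 227.1 kN.
σ_{titanium alloy} = P/A₁ = 227100/1725 = 131.7 MPa, compressive.

σ ≈ 132 MPa (compressive)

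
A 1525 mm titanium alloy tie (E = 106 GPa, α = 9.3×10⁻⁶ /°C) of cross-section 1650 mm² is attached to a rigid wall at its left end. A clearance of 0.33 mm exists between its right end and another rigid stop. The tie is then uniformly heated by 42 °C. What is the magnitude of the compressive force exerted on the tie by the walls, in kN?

Unrestrained expansion: δ_free = αΔT L = 9.3×10⁻⁶ × 42 × 1525 = 0.5957 mm.
The gap closes (δ_free > 0.33 mm) and the wall then resists a further 0.5957 − 0.33 = 0.2657 mm of expansion.
That suppressed elongation corresponds to σ = E·Δ/L = 106×10³ × 0.2657/1525 = 18.47 MPa.
P = σA = 18.47 × 1650 = 30.47 kN.

P ≈ 30.5 kN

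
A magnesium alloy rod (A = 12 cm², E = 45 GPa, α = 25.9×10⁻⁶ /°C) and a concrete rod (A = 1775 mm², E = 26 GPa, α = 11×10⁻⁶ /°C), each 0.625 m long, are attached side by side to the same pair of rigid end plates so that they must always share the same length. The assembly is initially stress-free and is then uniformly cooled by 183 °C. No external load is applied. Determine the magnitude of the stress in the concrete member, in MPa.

σ ≈ 38.2 MPa (compressive)

Both members must finish at the same length. With the larger α, the magnesium alloy tends to over-contract; the plates restrain it, putting the magnesium alloy in tension and the concrete in compression. With no external load the two internal forces are equal and opposite, magnitude P.
Setting the final lengths equal and cancelling L: (α₁ − α₂)ΔT = P/(A₁E₁) + P/(A₂E₂).
|α₁ − α₂|·ΔT = 14.9×10⁻⁶ × 183 = 0.002727.
1/(A₁E₁) + 1/(A₂E₂) = 1/(1200×45×10³) + 1/(1775×26×10³) = 4.019×10⁻⁸ N⁻¹.
So P = 0.002727 / 4.019×10⁻⁸ = 67.85 kN.
σ_{concrete} = P/A₂ = 67850/1775 = 38.23 MPa, compressive.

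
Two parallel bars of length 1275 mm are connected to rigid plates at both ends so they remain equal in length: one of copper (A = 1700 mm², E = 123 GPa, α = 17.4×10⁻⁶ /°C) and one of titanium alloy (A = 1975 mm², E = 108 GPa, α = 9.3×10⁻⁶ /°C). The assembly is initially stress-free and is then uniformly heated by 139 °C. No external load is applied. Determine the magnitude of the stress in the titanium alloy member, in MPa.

σ ≈ 60.2 MPa (tensile)

Both members must finish at the same length. With the larger α, the copper tends to over-expand; the plates restrain it, putting the copper in compression and the titanium alloy in tension. With no external load the two internal forces are equal and opposite, magnitude P.
Equating the net (thermal + elastic) strains gives |α₁ − α₂|·ΔT = P·[1/(A₁E₁) + 1/(A₂E₂)].
|α₁ − α₂|·ΔT = 8.1×10⁻⁶ × 139 = 0.001126.
1/(A₁E₁) + 1/(A₂E₂) = 1/(1700×123×10³) + 1/(1975×108×10³) = 9.471×10⁻⁹ N⁻¹.
P = 0.001126 / 9.471×10⁻⁹ = 118900 N = 118.9 kN.
σ_{titanium alloy} = P/A₂ = 118900/1975 = 60.19 MPa, tensile.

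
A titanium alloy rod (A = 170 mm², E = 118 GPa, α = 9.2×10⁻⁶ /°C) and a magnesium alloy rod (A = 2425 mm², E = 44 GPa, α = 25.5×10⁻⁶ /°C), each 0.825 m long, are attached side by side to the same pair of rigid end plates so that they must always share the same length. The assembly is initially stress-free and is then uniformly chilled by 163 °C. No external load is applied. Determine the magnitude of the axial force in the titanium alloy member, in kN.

Both members must finish at the same length. With the larger α, the magnesium alloy tends to over-contract; the plates restrain it, putting the magnesium alloy in tension and the titanium alloy in compression. With no external load the two internal forces are equal and opposite, magnitude P.
Setting the final lengths equal and cancelling L: (α₁ − α₂)ΔT = P/(A₁E₁) + P/(A₂E₂).
|α₁ − α₂|·ΔT = 16.3×10⁻⁶ × 163 = 0.002657.
1/(A₁E₁) + 1/(A₂E₂) = 1/(170×118×10³) + 1/(2425×44×10³) = 5.922×10⁻⁸ N⁻¹.
So P = 0.002657 / 5.922×10⁻⁸ = 44.86 kN.

P ≈ 44.9 kN (compressive in the titanium alloy)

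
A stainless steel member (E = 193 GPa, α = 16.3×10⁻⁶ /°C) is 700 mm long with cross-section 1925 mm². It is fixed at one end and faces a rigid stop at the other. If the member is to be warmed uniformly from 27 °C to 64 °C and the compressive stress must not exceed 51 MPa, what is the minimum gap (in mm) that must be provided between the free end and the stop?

g ≈ 0.237 mm

Free expansion if unrestrained: δ_free = αΔT L = 16.3×10⁻⁶ × 37 × 700 = 0.4222 mm.
At the allowable stress the elastic shortening the wall may impose is σL/E = 51 × 700 / (193×10³) = 0.185 mm.
So the gap has to take up the difference, g_min = δ_free − σL/E = 0.4222 − 0.185 = 0.2372 mm.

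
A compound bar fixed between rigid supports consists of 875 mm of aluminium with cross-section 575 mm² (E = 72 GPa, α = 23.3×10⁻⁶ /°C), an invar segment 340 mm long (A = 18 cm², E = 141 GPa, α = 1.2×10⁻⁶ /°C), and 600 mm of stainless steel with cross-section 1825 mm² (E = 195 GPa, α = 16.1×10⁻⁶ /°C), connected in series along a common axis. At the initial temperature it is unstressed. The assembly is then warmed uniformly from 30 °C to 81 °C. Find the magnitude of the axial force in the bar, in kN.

With the walls removed the bar would change length by δ_free = Σ αᵢΔT Lᵢ = 23.3×10⁻⁶×51×875 + 1.2×10⁻⁶×51×340 + 16.1×10⁻⁶×51×600 = 1.553 mm.
Since the ends are fixed, an axial force P builds up, equal in every segment, with P · Σ Lᵢ/(AᵢEᵢ) = δ_free.
The series flexibility is Σ Lᵢ/(AᵢEᵢ) = 875/(575×72×10³) + 340/(1800×141×10³) + 600/(1825×195×10³) = 2.416×10⁻⁵ mm/N.
So P = 1.553 / 2.416×10⁻⁵ = 64.29 kN, compressive.

P ≈ 64.3 kN (compressive)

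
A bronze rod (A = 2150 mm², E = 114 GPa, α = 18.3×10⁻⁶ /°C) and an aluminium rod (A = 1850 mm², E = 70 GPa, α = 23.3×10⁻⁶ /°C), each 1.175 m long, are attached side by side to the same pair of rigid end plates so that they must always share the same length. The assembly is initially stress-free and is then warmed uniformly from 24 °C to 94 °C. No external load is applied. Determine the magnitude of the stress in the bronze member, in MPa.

Both members must finish at the same length. With the larger α, the aluminium tends to over-expand; the plates restrain it, putting the aluminium in compression and the bronze in tension. With no external load the two internal forces are equal and opposite, magnitude P.
Equating the net (thermal + elastic) strains gives |α₁ − α₂|·ΔT = P·[1/(A₁E₁) + 1/(A₂E₂)].
|α₁ − α₂|·ΔT = 5×10⁻⁶ × 70 = 0.00035.
1/(A₁E₁) + 1/(A₂E₂) = 1/(2150×114×10³) + 1/(1850×70×10³) = 1.18×10⁻⁸ N⁻¹.
So P = 0.00035 / 1.18×10⁻⁸ = 29.66 kN.
σ_{bronze} = P/A₁ = 29660/2150 = 13.79 MPa, tensile.

σ ≈ 13.8 MPa (tensile)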